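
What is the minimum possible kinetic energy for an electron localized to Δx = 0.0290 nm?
11.326 eV

Localizing a particle requires giving it sufficient momentum uncertainty:

1. From uncertainty principle: Δp ≥ ℏ/(2Δx)
   Δp_min = (1.055e-34 J·s) / (2 × 2.900e-11 m)
   Δp_min = 1.818e-24 kg·m/s

2. This momentum uncertainty corresponds to kinetic energy:
   KE ≈ (Δp)²/(2m) = (1.818e-24)²/(2 × 9.109e-31 kg)
   KE = 1.815e-18 J = 11.326 eV

Tighter localization requires more energy.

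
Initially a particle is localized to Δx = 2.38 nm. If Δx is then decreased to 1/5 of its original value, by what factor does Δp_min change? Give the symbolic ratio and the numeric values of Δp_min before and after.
Original Δp_min = 2.215 × 10^-26 kg·m/s; new Δp'_min = 1.108 × 10^-25 kg·m/s; ratio Δp'_min/Δp_min = 5.

From the uncertainty principle ΔxΔp ≥ ℏ/2, the minimum momentum uncertainty is Δp_min = ℏ/(2Δx).

Original (Δx = 2.38 nm = 2.380e-09 m):
Δp_min = (1.055e-34 J·s)/(2 × 2.380e-09 m) = 2.215e-26 kg·m/s

When Δx → (1/5)Δx:
Δp'_min = ℏ/(2 × (1/5)Δx) = 5 × ℏ/(2Δx) = 5 × Δp_min
Δp'_min = 5 × 2.215e-26 kg·m/s = 1.108e-25 kg·m/s

Since Δp_min ∝ 1/Δx, when Δx is decreased to 1/5 of its original value, Δp_min increases to 5 times its original value.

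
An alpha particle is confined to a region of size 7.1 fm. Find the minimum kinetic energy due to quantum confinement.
25.904 keV

Using the uncertainty principle:

1. Position uncertainty: Δx ≈ 7.100e-15 m
2. Minimum momentum uncertainty: Δp = ℏ/(2Δx) = 7.427e-21 kg·m/s
3. Minimum kinetic energy:
   KE = (Δp)²/(2m) = (7.427e-21)²/(2 × 6.645e-27 kg)
   KE = 4.150e-15 J = 25.904 keV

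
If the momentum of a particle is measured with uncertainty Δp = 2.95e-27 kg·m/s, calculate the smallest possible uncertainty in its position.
17.874 nm

Using the Heisenberg uncertainty principle:
ΔxΔp ≥ ℏ/2

The minimum uncertainty in position is:
Δx_min = ℏ/(2Δp)
Δx_min = (1.055e-34 J·s) / (2 × 2.950e-27 kg·m/s)
Δx_min = 1.787e-08 m = 17.874 nm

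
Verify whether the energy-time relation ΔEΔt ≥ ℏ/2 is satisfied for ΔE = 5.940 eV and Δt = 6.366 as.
No, it violates the uncertainty relation.

Calculate the product ΔEΔt:
ΔE = 5.940 eV = 9.517e-19 J
ΔEΔt = (9.517e-19 J) × (6.366e-18 s)
ΔEΔt = 6.058e-36 J·s

Compare to the minimum allowed value ℏ/2:
ℏ/2 = 5.273e-35 J·s

Since ΔEΔt = 6.058e-36 J·s < 5.273e-35 J·s = ℏ/2,
this violates the uncertainty relation.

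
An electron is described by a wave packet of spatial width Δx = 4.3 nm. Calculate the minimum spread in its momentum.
1.226 × 10^-26 kg·m/s

For a wave packet, the spatial width Δx and momentum spread Δp are related by the uncertainty principle:
ΔxΔp ≥ ℏ/2

The minimum momentum spread is:
Δp_min = ℏ/(2Δx)
Δp_min = (1.055e-34 J·s) / (2 × 4.300e-09 m)
Δp_min = 1.226e-26 kg·m/s

A wave packet cannot have both a well-defined position and well-defined momentum.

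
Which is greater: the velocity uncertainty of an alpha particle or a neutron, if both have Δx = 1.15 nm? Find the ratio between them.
The neutron has the larger minimum velocity uncertainty, by a ratio of 4.0.

For both particles, Δp_min = ℏ/(2Δx) = 4.585e-26 kg·m/s (same for both).

The velocity uncertainty is Δv = Δp/m:
- alpha particle: Δv = 4.585e-26 / 6.645e-27 = 6.900e+00 m/s = 6.900 m/s
- neutron: Δv = 4.585e-26 / 1.675e-27 = 2.737e+01 m/s = 27.375 m/s

Ratio: 2.737e+01 / 6.900e+00 = 4.0

The lighter particle has larger velocity uncertainty because Δv ∝ 1/m.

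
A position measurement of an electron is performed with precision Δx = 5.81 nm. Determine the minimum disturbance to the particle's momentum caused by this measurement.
9.075 × 10^-27 kg·m/s

The uncertainty principle implies that measuring position disturbs momentum:
ΔxΔp ≥ ℏ/2

When we measure position with precision Δx, we necessarily introduce a momentum uncertainty:
Δp ≥ ℏ/(2Δx)
Δp_min = (1.055e-34 J·s) / (2 × 5.810e-09 m)
Δp_min = 9.075e-27 kg·m/s

The more precisely we measure position, the greater the momentum disturbance.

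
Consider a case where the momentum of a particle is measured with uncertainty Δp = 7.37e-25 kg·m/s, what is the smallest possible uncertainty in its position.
71.545 pm

Using the Heisenberg uncertainty principle:
ΔxΔp ≥ ℏ/2

The minimum uncertainty in position is:
Δx_min = ℏ/(2Δp)
Δx_min = (1.055e-34 J·s) / (2 × 7.370e-25 kg·m/s)
Δx_min = 7.154e-11 m = 71.545 pm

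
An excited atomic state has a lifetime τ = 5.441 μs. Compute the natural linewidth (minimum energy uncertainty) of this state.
60.486 peV

Using the energy-time uncertainty principle:
ΔEΔt ≥ ℏ/2

The lifetime τ represents the time uncertainty Δt.
The natural linewidth (minimum energy uncertainty) is:

ΔE = ℏ/(2τ)
ΔE = (1.055e-34 J·s) / (2 × 5.441e-06 s)
ΔE = 9.691e-30 J = 60.486 peV

This natural linewidth limits the precision of spectroscopic measurements.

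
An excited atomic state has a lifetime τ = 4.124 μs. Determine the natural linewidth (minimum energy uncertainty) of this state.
79.803 peV

Using the energy-time uncertainty principle:
ΔEΔt ≥ ℏ/2

The lifetime τ represents the time uncertainty Δt.
The natural linewidth (minimum energy uncertainty) is:

ΔE = ℏ/(2τ)
ΔE = (1.055e-34 J·s) / (2 × 4.124e-06 s)
ΔE = 1.279e-29 J = 79.803 peV

This natural linewidth limits the precision of spectroscopic measurements.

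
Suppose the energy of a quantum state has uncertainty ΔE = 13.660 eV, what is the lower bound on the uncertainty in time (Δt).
24.093 as

Using the energy-time uncertainty principle:
ΔEΔt ≥ ℏ/2

The minimum uncertainty in time is:
Δt_min = ℏ/(2ΔE)
Δt_min = (1.055e-34 J·s) / (2 × 2.189e-18 J)
Δt_min = 2.409e-17 s = 24.093 as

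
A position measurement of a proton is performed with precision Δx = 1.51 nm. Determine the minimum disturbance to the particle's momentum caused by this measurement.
3.492 × 10^-26 kg·m/s

The uncertainty principle implies that measuring position disturbs momentum:
ΔxΔp ≥ ℏ/2

When we measure position with precision Δx, we necessarily introduce a momentum uncertainty:
Δp ≥ ℏ/(2Δx)
Δp_min = (1.055e-34 J·s) / (2 × 1.510e-09 m)
Δp_min = 3.492e-26 kg·m/s

The more precisely we measure position, the greater the momentum disturbance.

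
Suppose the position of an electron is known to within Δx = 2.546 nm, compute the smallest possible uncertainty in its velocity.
22.735 km/s

Using the Heisenberg uncertainty principle and Δp = mΔv:
ΔxΔp ≥ ℏ/2
Δx(mΔv) ≥ ℏ/2

The minimum uncertainty in velocity is:
Δv_min = ℏ/(2mΔx)
Δv_min = (1.055e-34 J·s) / (2 × 9.109e-31 kg × 2.546e-09 m)
Δv_min = 2.274e+04 m/s = 22.735 km/s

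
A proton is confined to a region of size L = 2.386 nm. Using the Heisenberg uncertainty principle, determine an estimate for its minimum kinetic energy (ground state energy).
911.199 neV

Using the uncertainty principle to estimate ground state energy:

1. The position uncertainty is approximately the confinement size:
   Δx ≈ L = 2.386e-09 m

2. From ΔxΔp ≥ ℏ/2, the minimum momentum uncertainty is:
   Δp ≈ ℏ/(2L) = 2.210e-26 kg·m/s

3. The kinetic energy is approximately:
   KE ≈ (Δp)²/(2m) = (2.210e-26)²/(2 × 1.673e-27 kg)
   KE ≈ 1.460e-25 J = 911.199 neV

This is an order-of-magnitude estimate of the ground state energy.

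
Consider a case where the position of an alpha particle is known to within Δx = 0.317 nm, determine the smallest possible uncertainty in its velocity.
25.033 m/s

Using the Heisenberg uncertainty principle and Δp = mΔv:
ΔxΔp ≥ ℏ/2
Δx(mΔv) ≥ ℏ/2

The minimum uncertainty in velocity is:
Δv_min = ℏ/(2mΔx)
Δv_min = (1.055e-34 J·s) / (2 × 6.645e-27 kg × 3.170e-10 m)
Δv_min = 2.503e+01 m/s = 25.033 m/s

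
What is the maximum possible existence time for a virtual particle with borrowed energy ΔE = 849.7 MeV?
3.873 × 10^-25 s

Using the energy-time uncertainty principle:
ΔEΔt ≥ ℏ/2

For a virtual particle borrowing energy ΔE, the maximum lifetime is:
Δt_max = ℏ/(2ΔE)

Converting energy:
ΔE = 849.7 MeV = 1.361e-10 J

Δt_max = (1.055e-34 J·s) / (2 × 1.361e-10 J)
Δt_max = 3.873e-25 s = 3.873 × 10^-25 s

Virtual particles with higher borrowed energy exist for shorter times.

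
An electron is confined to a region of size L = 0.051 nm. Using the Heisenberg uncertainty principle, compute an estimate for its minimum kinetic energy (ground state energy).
3.662 eV

Using the uncertainty principle to estimate ground state energy:

1. The position uncertainty is approximately the confinement size:
   Δx ≈ L = 5.100e-11 m

2. From ΔxΔp ≥ ℏ/2, the minimum momentum uncertainty is:
   Δp ≈ ℏ/(2L) = 1.034e-24 kg·m/s

3. The kinetic energy is approximately:
   KE ≈ (Δp)²/(2m) = (1.034e-24)²/(2 × 9.109e-31 kg)
   KE ≈ 5.867e-19 J = 3.662 eV

This is an order-of-magnitude estimate of the ground state energy.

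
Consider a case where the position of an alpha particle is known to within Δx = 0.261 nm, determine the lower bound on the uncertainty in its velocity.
30.404 m/s

Using the Heisenberg uncertainty principle and Δp = mΔv:
ΔxΔp ≥ ℏ/2
Δx(mΔv) ≥ ℏ/2

The minimum uncertainty in velocity is:
Δv_min = ℏ/(2mΔx)
Δv_min = (1.055e-34 J·s) / (2 × 6.645e-27 kg × 2.610e-10 m)
Δv_min = 3.040e+01 m/s = 30.404 m/s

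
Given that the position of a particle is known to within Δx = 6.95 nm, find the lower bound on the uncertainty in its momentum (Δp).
7.587 × 10^-27 kg·m/s

Using the Heisenberg uncertainty principle:
ΔxΔp ≥ ℏ/2

The minimum uncertainty in momentum is:
Δp_min = ℏ/(2Δx)
Δp_min = (1.055e-34 J·s) / (2 × 6.950e-09 m)
Δp_min = 7.587e-27 kg·m/s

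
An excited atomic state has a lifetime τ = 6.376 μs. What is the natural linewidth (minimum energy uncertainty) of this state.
51.616 peV

Using the energy-time uncertainty principle:
ΔEΔt ≥ ℏ/2

The lifetime τ represents the time uncertainty Δt.
The natural linewidth (minimum energy uncertainty) is:

ΔE = ℏ/(2τ)
ΔE = (1.055e-34 J·s) / (2 × 6.376e-06 s)
ΔE = 8.270e-30 J = 51.616 peV

This natural linewidth limits the precision of spectroscopic measurements.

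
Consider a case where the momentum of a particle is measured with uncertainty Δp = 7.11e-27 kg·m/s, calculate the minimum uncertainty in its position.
7.416 nm

Using the Heisenberg uncertainty principle:
ΔxΔp ≥ ℏ/2

The minimum uncertainty in position is:
Δx_min = ℏ/(2Δp)
Δx_min = (1.055e-34 J·s) / (2 × 7.110e-27 kg·m/s)
Δx_min = 7.416e-09 m = 7.416 nm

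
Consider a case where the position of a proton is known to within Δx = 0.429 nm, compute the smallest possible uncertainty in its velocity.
73.484 m/s

Using the Heisenberg uncertainty principle and Δp = mΔv:
ΔxΔp ≥ ℏ/2
Δx(mΔv) ≥ ℏ/2

The minimum uncertainty in velocity is:
Δv_min = ℏ/(2mΔx)
Δv_min = (1.055e-34 J·s) / (2 × 1.673e-27 kg × 4.290e-10 m)
Δv_min = 7.348e+01 m/s = 73.484 m/s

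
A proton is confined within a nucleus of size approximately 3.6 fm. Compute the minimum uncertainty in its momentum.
1.465 × 10^-20 kg·m/s

Using the Heisenberg uncertainty principle:
ΔxΔp ≥ ℏ/2

With Δx ≈ L = 3.600e-15 m (the confinement size):
Δp_min = ℏ/(2Δx)
Δp_min = (1.055e-34 J·s) / (2 × 3.600e-15 m)
Δp_min = 1.465e-20 kg·m/s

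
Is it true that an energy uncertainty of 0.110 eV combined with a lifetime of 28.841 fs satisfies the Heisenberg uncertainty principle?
Yes, it satisfies the uncertainty relation.

Calculate the product ΔEΔt:
ΔE = 0.110 eV = 1.762e-20 J
ΔEΔt = (1.762e-20 J) × (2.884e-14 s)
ΔEΔt = 5.083e-34 J·s

Compare to the minimum allowed value ℏ/2:
ℏ/2 = 5.273e-35 J·s

Since ΔEΔt = 5.083e-34 J·s ≥ 5.273e-35 J·s = ℏ/2,
this satisfies the uncertainty relation.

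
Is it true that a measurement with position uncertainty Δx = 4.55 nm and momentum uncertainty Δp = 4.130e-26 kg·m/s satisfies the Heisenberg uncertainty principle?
Yes, it satisfies the uncertainty principle.

Calculate the product ΔxΔp:
ΔxΔp = (4.550e-09 m) × (4.130e-26 kg·m/s)
ΔxΔp = 1.879e-34 J·s

Compare to the minimum allowed value ℏ/2:
ℏ/2 = 5.273e-35 J·s

Since ΔxΔp = 1.879e-34 J·s ≥ 5.273e-35 J·s = ℏ/2,
the measurement satisfies the uncertainty principle.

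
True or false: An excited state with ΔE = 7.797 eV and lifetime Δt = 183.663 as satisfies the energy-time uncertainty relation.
Yes, it satisfies the uncertainty relation.

Calculate the product ΔEΔt:
ΔE = 7.797 eV = 1.249e-18 J
ΔEΔt = (1.249e-18 J) × (1.837e-16 s)
ΔEΔt = 2.294e-34 J·s

Compare to the minimum allowed value ℏ/2:
ℏ/2 = 5.273e-35 J·s

Since ΔEΔt = 2.294e-34 J·s ≥ 5.273e-35 J·s = ℏ/2,
this satisfies the uncertainty relation.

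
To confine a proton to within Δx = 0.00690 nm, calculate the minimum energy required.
108.957 meV

Localizing a particle requires giving it sufficient momentum uncertainty:

1. From uncertainty principle: Δp ≥ ℏ/(2Δx)
   Δp_min = (1.055e-34 J·s) / (2 × 6.900e-12 m)
   Δp_min = 7.642e-24 kg·m/s

2. This momentum uncertainty corresponds to kinetic energy:
   KE ≈ (Δp)²/(2m) = (7.642e-24)²/(2 × 1.673e-27 kg)
   KE = 1.746e-20 J = 108.957 meV

Tighter localization requires more energy.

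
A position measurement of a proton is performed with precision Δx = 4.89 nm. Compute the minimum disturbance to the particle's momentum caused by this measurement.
1.078 × 10^-26 kg·m/s

The uncertainty principle implies that measuring position disturbs momentum:
ΔxΔp ≥ ℏ/2

When we measure position with precision Δx, we necessarily introduce a momentum uncertainty:
Δp ≥ ℏ/(2Δx)
Δp_min = (1.055e-34 J·s) / (2 × 4.890e-09 m)
Δp_min = 1.078e-26 kg·m/s

The more precisely we measure position, the greater the momentum disturbance.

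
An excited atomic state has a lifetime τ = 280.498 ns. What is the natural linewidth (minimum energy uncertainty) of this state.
1.173 neV

Using the energy-time uncertainty principle:
ΔEΔt ≥ ℏ/2

The lifetime τ represents the time uncertainty Δt.
The natural linewidth (minimum energy uncertainty) is:

ΔE = ℏ/(2τ)
ΔE = (1.055e-34 J·s) / (2 × 2.805e-07 s)
ΔE = 1.880e-28 J = 1.173 neV

This natural linewidth limits the precision of spectroscopic measurements.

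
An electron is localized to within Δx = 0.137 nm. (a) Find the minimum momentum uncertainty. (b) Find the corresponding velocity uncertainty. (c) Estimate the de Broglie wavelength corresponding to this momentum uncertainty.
(a) Δp_min = 3.849 × 10^-25 kg·m/s
(b) Δv_min = 422.510 km/s
(c) λ_dB = 1.722 nm

Step-by-step:

(a) From the uncertainty principle:
Δp_min = ℏ/(2Δx) = (1.055e-34 J·s)/(2 × 1.370e-10 m) = 3.849e-25 kg·m/s

(b) The velocity uncertainty:
Δv = Δp/m = (3.849e-25 kg·m/s)/(9.109e-31 kg) = 4.225e+05 m/s = 422.510 km/s

(c) The de Broglie wavelength for this momentum:
λ = h/p = (6.626e-34 J·s)/(3.849e-25 kg·m/s) = 1.722e-09 m = 1.722 nm

Note: The de Broglie wavelength is comparable to the localization size, as expected from wave-particle duality.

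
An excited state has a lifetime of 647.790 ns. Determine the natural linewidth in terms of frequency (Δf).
122.845 kHz

Using the energy-time uncertainty principle and E = hf:
ΔEΔt ≥ ℏ/2
hΔf·Δt ≥ ℏ/2

The minimum frequency uncertainty is:
Δf = ℏ/(2hτ) = 1/(4πτ)
Δf = 1/(4π × 6.478e-07 s)
Δf = 1.228e+05 Hz = 122.845 kHz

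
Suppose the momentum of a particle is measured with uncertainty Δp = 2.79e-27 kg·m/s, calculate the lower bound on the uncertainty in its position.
18.899 nm

Using the Heisenberg uncertainty principle:
ΔxΔp ≥ ℏ/2

The minimum uncertainty in position is:
Δx_min = ℏ/(2Δp)
Δx_min = (1.055e-34 J·s) / (2 × 2.790e-27 kg·m/s)
Δx_min = 1.890e-08 m = 18.899 nm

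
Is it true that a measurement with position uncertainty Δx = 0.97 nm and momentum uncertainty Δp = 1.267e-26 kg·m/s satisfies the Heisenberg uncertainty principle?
No, it violates the uncertainty principle (impossible measurement).

Calculate the product ΔxΔp:
ΔxΔp = (9.700e-10 m) × (1.267e-26 kg·m/s)
ΔxΔp = 1.229e-35 J·s

Compare to the minimum allowed value ℏ/2:
ℏ/2 = 5.273e-35 J·s

Since ΔxΔp = 1.229e-35 J·s < 5.273e-35 J·s = ℏ/2,
the measurement violates the uncertainty principle.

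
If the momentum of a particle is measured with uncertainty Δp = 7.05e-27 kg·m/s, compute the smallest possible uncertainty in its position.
7.479 nm

Using the Heisenberg uncertainty principle:
ΔxΔp ≥ ℏ/2

The minimum uncertainty in position is:
Δx_min = ℏ/(2Δp)
Δx_min = (1.055e-34 J·s) / (2 × 7.050e-27 kg·m/s)
Δx_min = 7.479e-09 m = 7.479 nm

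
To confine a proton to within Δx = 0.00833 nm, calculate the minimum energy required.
74.759 meV

Localizing a particle requires giving it sufficient momentum uncertainty:

1. From uncertainty principle: Δp ≥ ℏ/(2Δx)
   Δp_min = (1.055e-34 J·s) / (2 × 8.330e-12 m)
   Δp_min = 6.330e-24 kg·m/s

2. This momentum uncertainty corresponds to kinetic energy:
   KE ≈ (Δp)²/(2m) = (6.330e-24)²/(2 × 1.673e-27 kg)
   KE = 1.198e-20 J = 74.759 meV

Tighter localization requires more energy.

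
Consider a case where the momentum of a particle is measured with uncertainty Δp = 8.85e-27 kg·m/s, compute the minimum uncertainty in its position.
5.958 nm

Using the Heisenberg uncertainty principle:
ΔxΔp ≥ ℏ/2

The minimum uncertainty in position is:
Δx_min = ℏ/(2Δp)
Δx_min = (1.055e-34 J·s) / (2 × 8.850e-27 kg·m/s)
Δx_min = 5.958e-09 m = 5.958 nm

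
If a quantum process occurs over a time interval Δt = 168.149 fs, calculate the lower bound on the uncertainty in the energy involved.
1.957 meV

Using the energy-time uncertainty principle:
ΔEΔt ≥ ℏ/2

The minimum uncertainty in energy is:
ΔE_min = ℏ/(2Δt)
ΔE_min = (1.055e-34 J·s) / (2 × 1.681e-13 s)
ΔE_min = 3.136e-22 J = 1.957 meV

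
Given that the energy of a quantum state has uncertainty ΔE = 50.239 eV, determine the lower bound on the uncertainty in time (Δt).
6.551 as

Using the energy-time uncertainty principle:
ΔEΔt ≥ ℏ/2

The minimum uncertainty in time is:
Δt_min = ℏ/(2ΔE)
Δt_min = (1.055e-34 J·s) / (2 × 8.049e-18 J)
Δt_min = 6.551e-18 s = 6.551 as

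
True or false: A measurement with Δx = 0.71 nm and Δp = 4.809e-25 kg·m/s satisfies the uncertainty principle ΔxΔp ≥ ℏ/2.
Yes, it satisfies the uncertainty principle.

Calculate the product ΔxΔp:
ΔxΔp = (7.100e-10 m) × (4.809e-25 kg·m/s)
ΔxΔp = 3.414e-34 J·s

Compare to the minimum allowed value ℏ/2:
ℏ/2 = 5.273e-35 J·s

Since ΔxΔp = 3.414e-34 J·s ≥ 5.273e-35 J·s = ℏ/2,
the measurement satisfies the uncertainty principle.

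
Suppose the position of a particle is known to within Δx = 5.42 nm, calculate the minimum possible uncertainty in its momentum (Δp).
9.729 × 10^-27 kg·m/s

Using the Heisenberg uncertainty principle:
ΔxΔp ≥ ℏ/2

The minimum uncertainty in momentum is:
Δp_min = ℏ/(2Δx)
Δp_min = (1.055e-34 J·s) / (2 × 5.420e-09 m)
Δp_min = 9.729e-27 kg·m/s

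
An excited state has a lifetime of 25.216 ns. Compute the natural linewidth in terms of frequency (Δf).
3.156 MHz

Using the energy-time uncertainty principle and E = hf:
ΔEΔt ≥ ℏ/2
hΔf·Δt ≥ ℏ/2

The minimum frequency uncertainty is:
Δf = ℏ/(2hτ) = 1/(4πτ)
Δf = 1/(4π × 2.522e-08 s)
Δf = 3.156e+06 Hz = 3.156 MHz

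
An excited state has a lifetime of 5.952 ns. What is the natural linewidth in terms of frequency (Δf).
13.370 MHz

Using the energy-time uncertainty principle and E = hf:
ΔEΔt ≥ ℏ/2
hΔf·Δt ≥ ℏ/2

The minimum frequency uncertainty is:
Δf = ℏ/(2hτ) = 1/(4πτ)
Δf = 1/(4π × 5.952e-09 s)
Δf = 1.337e+07 Hz = 13.370 MHz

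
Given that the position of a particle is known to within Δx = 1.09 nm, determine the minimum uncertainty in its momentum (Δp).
4.837 × 10^-26 kg·m/s

Using the Heisenberg uncertainty principle:
ΔxΔp ≥ ℏ/2

The minimum uncertainty in momentum is:
Δp_min = ℏ/(2Δx)
Δp_min = (1.055e-34 J·s) / (2 × 1.090e-09 m)
Δp_min = 4.837e-26 kg·m/s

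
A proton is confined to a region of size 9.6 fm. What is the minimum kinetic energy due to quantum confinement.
56.287 keV

Using the uncertainty principle:

1. Position uncertainty: Δx ≈ 9.600e-15 m
2. Minimum momentum uncertainty: Δp = ℏ/(2Δx) = 5.493e-21 kg·m/s
3. Minimum kinetic energy:
   KE = (Δp)²/(2m) = (5.493e-21)²/(2 × 1.673e-27 kg)
   KE = 9.018e-15 J = 56.287 keV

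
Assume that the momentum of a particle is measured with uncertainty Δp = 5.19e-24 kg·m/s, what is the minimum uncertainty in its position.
10.160 pm

Using the Heisenberg uncertainty principle:
ΔxΔp ≥ ℏ/2

The minimum uncertainty in position is:
Δx_min = ℏ/(2Δp)
Δx_min = (1.055e-34 J·s) / (2 × 5.190e-24 kg·m/s)
Δx_min = 1.016e-11 m = 10.160 pm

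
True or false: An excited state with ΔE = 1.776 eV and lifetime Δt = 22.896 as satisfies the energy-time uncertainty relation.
No, it violates the uncertainty relation.

Calculate the product ΔEΔt:
ΔE = 1.776 eV = 2.845e-19 J
ΔEΔt = (2.845e-19 J) × (2.290e-17 s)
ΔEΔt = 6.515e-36 J·s

Compare to the minimum allowed value ℏ/2:
ℏ/2 = 5.273e-35 J·s

Since ΔEΔt = 6.515e-36 J·s < 5.273e-35 J·s = ℏ/2,
this violates the uncertainty relation.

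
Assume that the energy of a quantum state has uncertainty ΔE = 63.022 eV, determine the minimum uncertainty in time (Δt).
5.222 as

Using the energy-time uncertainty principle:
ΔEΔt ≥ ℏ/2

The minimum uncertainty in time is:
Δt_min = ℏ/(2ΔE)
Δt_min = (1.055e-34 J·s) / (2 × 1.010e-17 J)
Δt_min = 5.222e-18 s = 5.222 as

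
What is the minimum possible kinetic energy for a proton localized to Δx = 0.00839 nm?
73.694 meV

Localizing a particle requires giving it sufficient momentum uncertainty:

1. From uncertainty principle: Δp ≥ ℏ/(2Δx)
   Δp_min = (1.055e-34 J·s) / (2 × 8.390e-12 m)
   Δp_min = 6.285e-24 kg·m/s

2. This momentum uncertainty corresponds to kinetic energy:
   KE ≈ (Δp)²/(2m) = (6.285e-24)²/(2 × 1.673e-27 kg)
   KE = 1.181e-20 J = 73.694 meV

Tighter localization requires more energy.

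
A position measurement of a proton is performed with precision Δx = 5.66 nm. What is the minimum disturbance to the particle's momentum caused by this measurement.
9.316 × 10^-27 kg·m/s

The uncertainty principle implies that measuring position disturbs momentum:
ΔxΔp ≥ ℏ/2

When we measure position with precision Δx, we necessarily introduce a momentum uncertainty:
Δp ≥ ℏ/(2Δx)
Δp_min = (1.055e-34 J·s) / (2 × 5.660e-09 m)
Δp_min = 9.316e-27 kg·m/s

The more precisely we measure position, the greater the momentum disturbance.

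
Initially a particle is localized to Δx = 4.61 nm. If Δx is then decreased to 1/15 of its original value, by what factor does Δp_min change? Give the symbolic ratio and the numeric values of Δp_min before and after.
Original Δp_min = 1.144 × 10^-26 kg·m/s; new Δp'_min = 1.716 × 10^-25 kg·m/s; ratio Δp'_min/Δp_min = 15.

From the uncertainty principle ΔxΔp ≥ ℏ/2, the minimum momentum uncertainty is Δp_min = ℏ/(2Δx).

Original (Δx = 4.61 nm = 4.610e-09 m):
Δp_min = (1.055e-34 J·s)/(2 × 4.610e-09 m) = 1.144e-26 kg·m/s

When Δx → (1/15)Δx:
Δp'_min = ℏ/(2 × (1/15)Δx) = 15 × ℏ/(2Δx) = 15 × Δp_min
Δp'_min = 15 × 1.144e-26 kg·m/s = 1.716e-25 kg·m/s

Since Δp_min ∝ 1/Δx, when Δx is decreased to 1/15 of its original value, Δp_min increases to 15 times its original value.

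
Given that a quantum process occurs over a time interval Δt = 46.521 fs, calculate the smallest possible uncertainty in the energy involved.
7.074 meV

Using the energy-time uncertainty principle:
ΔEΔt ≥ ℏ/2

The minimum uncertainty in energy is:
ΔE_min = ℏ/(2Δt)
ΔE_min = (1.055e-34 J·s) / (2 × 4.652e-14 s)
ΔE_min = 1.133e-21 J = 7.074 meV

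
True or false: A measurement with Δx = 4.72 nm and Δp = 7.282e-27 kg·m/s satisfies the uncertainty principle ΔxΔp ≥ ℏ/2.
No, it violates the uncertainty principle (impossible measurement).

Calculate the product ΔxΔp:
ΔxΔp = (4.720e-09 m) × (7.282e-27 kg·m/s)
ΔxΔp = 3.437e-35 J·s

Compare to the minimum allowed value ℏ/2:
ℏ/2 = 5.273e-35 J·s

Since ΔxΔp = 3.437e-35 J·s < 5.273e-35 J·s = ℏ/2,
the measurement violates the uncertainty principle.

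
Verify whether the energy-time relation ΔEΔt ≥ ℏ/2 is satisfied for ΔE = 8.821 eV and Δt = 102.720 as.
Yes, it satisfies the uncertainty relation.

Calculate the product ΔEΔt:
ΔE = 8.821 eV = 1.413e-18 J
ΔEΔt = (1.413e-18 J) × (1.027e-16 s)
ΔEΔt = 1.452e-34 J·s

Compare to the minimum allowed value ℏ/2:
ℏ/2 = 5.273e-35 J·s

Since ΔEΔt = 1.452e-34 J·s ≥ 5.273e-35 J·s = ℏ/2,
this satisfies the uncertainty relation.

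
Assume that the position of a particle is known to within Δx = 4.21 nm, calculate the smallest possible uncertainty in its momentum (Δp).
1.252 × 10^-26 kg·m/s

Using the Heisenberg uncertainty principle:
ΔxΔp ≥ ℏ/2

The minimum uncertainty in momentum is:
Δp_min = ℏ/(2Δx)
Δp_min = (1.055e-34 J·s) / (2 × 4.210e-09 m)
Δp_min = 1.252e-26 kg·m/s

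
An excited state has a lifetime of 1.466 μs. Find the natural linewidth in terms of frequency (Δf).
54.282 kHz

Using the energy-time uncertainty principle and E = hf:
ΔEΔt ≥ ℏ/2
hΔf·Δt ≥ ℏ/2

The minimum frequency uncertainty is:
Δf = ℏ/(2hτ) = 1/(4πτ)
Δf = 1/(4π × 1.466e-06 s)
Δf = 5.428e+04 Hz = 54.282 kHz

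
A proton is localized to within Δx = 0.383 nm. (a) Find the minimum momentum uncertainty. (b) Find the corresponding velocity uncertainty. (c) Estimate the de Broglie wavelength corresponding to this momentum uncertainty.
(a) Δp_min = 1.377 × 10^-25 kg·m/s
(b) Δv_min = 82.309 m/s
(c) λ_dB = 4.813 nm

Step-by-step:

(a) From the uncertainty principle:
Δp_min = ℏ/(2Δx) = (1.055e-34 J·s)/(2 × 3.830e-10 m) = 1.377e-25 kg·m/s

(b) The velocity uncertainty:
Δv = Δp/m = (1.377e-25 kg·m/s)/(1.673e-27 kg) = 8.231e+01 m/s = 82.309 m/s

(c) The de Broglie wavelength for this momentum:
λ = h/p = (6.626e-34 J·s)/(1.377e-25 kg·m/s) = 4.813e-09 m = 4.813 nm

Note: The de Broglie wavelength is comparable to the localization size, as expected from wave-particle duality.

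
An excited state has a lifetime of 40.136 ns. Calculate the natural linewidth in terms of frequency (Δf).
1.983 MHz

Using the energy-time uncertainty principle and E = hf:
ΔEΔt ≥ ℏ/2
hΔf·Δt ≥ ℏ/2

The minimum frequency uncertainty is:
Δf = ℏ/(2hτ) = 1/(4πτ)
Δf = 1/(4π × 4.014e-08 s)
Δf = 1.983e+06 Hz = 1.983 MHz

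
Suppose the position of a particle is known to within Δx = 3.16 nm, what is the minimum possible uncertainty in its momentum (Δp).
1.669 × 10^-26 kg·m/s

Using the Heisenberg uncertainty principle:
ΔxΔp ≥ ℏ/2

The minimum uncertainty in momentum is:
Δp_min = ℏ/(2Δx)
Δp_min = (1.055e-34 J·s) / (2 × 3.160e-09 m)
Δp_min = 1.669e-26 kg·m/s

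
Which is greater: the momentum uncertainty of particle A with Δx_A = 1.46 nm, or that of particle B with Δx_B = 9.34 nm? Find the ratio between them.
Particle A has the larger minimum momentum uncertainty, by a factor of 6.40.

For each particle, the minimum momentum uncertainty is Δp_min = ℏ/(2Δx):

Particle A: Δp_A = ℏ/(2×1.460e-09 m) = 3.612e-26 kg·m/s
Particle B: Δp_B = ℏ/(2×9.340e-09 m) = 5.645e-27 kg·m/s

Ratio: Δp_A/Δp_B = 6.40

Since Δp_min ∝ 1/Δx, the particle with smaller position uncertainty (A) has larger momentum uncertainty.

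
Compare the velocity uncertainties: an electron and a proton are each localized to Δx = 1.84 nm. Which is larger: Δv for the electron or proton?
The electron has the larger minimum velocity uncertainty, by a ratio of 1836.2.

For both particles, Δp_min = ℏ/(2Δx) = 2.866e-26 kg·m/s (same for both).

The velocity uncertainty is Δv = Δp/m:
- electron: Δv = 2.866e-26 / 9.109e-31 = 3.146e+04 m/s = 31.459 km/s
- proton: Δv = 2.866e-26 / 1.673e-27 = 1.713e+01 m/s = 17.133 m/s

Ratio: 3.146e+04 / 1.713e+01 = 1836.2

The lighter particle has larger velocity uncertainty because Δv ∝ 1/m.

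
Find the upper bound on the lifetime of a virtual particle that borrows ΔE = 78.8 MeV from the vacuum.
4.176 ys

Using the energy-time uncertainty principle:
ΔEΔt ≥ ℏ/2

For a virtual particle borrowing energy ΔE, the maximum lifetime is:
Δt_max = ℏ/(2ΔE)

Converting energy:
ΔE = 78.8 MeV = 1.263e-11 J

Δt_max = (1.055e-34 J·s) / (2 × 1.263e-11 J)
Δt_max = 4.176e-24 s = 4.176 ys

Virtual particles with higher borrowed energy exist for shorter times.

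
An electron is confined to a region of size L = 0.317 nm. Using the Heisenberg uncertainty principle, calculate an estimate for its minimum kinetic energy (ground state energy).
94.786 meV

Using the uncertainty principle to estimate ground state energy:

1. The position uncertainty is approximately the confinement size:
   Δx ≈ L = 3.170e-10 m

2. From ΔxΔp ≥ ℏ/2, the minimum momentum uncertainty is:
   Δp ≈ ℏ/(2L) = 1.663e-25 kg·m/s

3. The kinetic energy is approximately:
   KE ≈ (Δp)²/(2m) = (1.663e-25)²/(2 × 9.109e-31 kg)
   KE ≈ 1.519e-20 J = 94.786 meV

This is an order-of-magnitude estimate of the ground state energy.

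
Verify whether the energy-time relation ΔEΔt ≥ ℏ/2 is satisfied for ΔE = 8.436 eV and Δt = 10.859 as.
No, it violates the uncertainty relation.

Calculate the product ΔEΔt:
ΔE = 8.436 eV = 1.352e-18 J
ΔEΔt = (1.352e-18 J) × (1.086e-17 s)
ΔEΔt = 1.468e-35 J·s

Compare to the minimum allowed value ℏ/2:
ℏ/2 = 5.273e-35 J·s

Since ΔEΔt = 1.468e-35 J·s < 5.273e-35 J·s = ℏ/2,
this violates the uncertainty relation.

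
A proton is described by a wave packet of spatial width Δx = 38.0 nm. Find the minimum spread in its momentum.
1.388 × 10^-27 kg·m/s

For a wave packet, the spatial width Δx and momentum spread Δp are related by the uncertainty principle:
ΔxΔp ≥ ℏ/2

The minimum momentum spread is:
Δp_min = ℏ/(2Δx)
Δp_min = (1.055e-34 J·s) / (2 × 3.800e-08 m)
Δp_min = 1.388e-27 kg·m/s

A wave packet cannot have both a well-defined position and well-defined momentum.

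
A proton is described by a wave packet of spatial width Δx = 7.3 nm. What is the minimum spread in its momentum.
7.223 × 10^-27 kg·m/s

For a wave packet, the spatial width Δx and momentum spread Δp are related by the uncertainty principle:
ΔxΔp ≥ ℏ/2

The minimum momentum spread is:
Δp_min = ℏ/(2Δx)
Δp_min = (1.055e-34 J·s) / (2 × 7.300e-09 m)
Δp_min = 7.223e-27 kg·m/s

A wave packet cannot have both a well-defined position and well-defined momentum.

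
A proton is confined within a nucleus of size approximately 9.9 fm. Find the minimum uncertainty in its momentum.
5.326 × 10^-21 kg·m/s

Using the Heisenberg uncertainty principle:
ΔxΔp ≥ ℏ/2

With Δx ≈ L = 9.900e-15 m (the confinement size):
Δp_min = ℏ/(2Δx)
Δp_min = (1.055e-34 J·s) / (2 × 9.900e-15 m)
Δp_min = 5.326e-21 kg·m/s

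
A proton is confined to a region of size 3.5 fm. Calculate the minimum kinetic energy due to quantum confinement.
423.466 keV

Using the uncertainty principle:

1. Position uncertainty: Δx ≈ 3.500e-15 m
2. Minimum momentum uncertainty: Δp = ℏ/(2Δx) = 1.507e-20 kg·m/s
3. Minimum kinetic energy:
   KE = (Δp)²/(2m) = (1.507e-20)²/(2 × 1.673e-27 kg)
   KE = 6.785e-14 J = 423.466 keV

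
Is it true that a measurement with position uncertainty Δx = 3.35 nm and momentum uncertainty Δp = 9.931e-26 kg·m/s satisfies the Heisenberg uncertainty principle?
Yes, it satisfies the uncertainty principle.

Calculate the product ΔxΔp:
ΔxΔp = (3.350e-09 m) × (9.931e-26 kg·m/s)
ΔxΔp = 3.327e-34 J·s

Compare to the minimum allowed value ℏ/2:
ℏ/2 = 5.273e-35 J·s

Since ΔxΔp = 3.327e-34 J·s ≥ 5.273e-35 J·s = ℏ/2,
the measurement satisfies the uncertainty principle.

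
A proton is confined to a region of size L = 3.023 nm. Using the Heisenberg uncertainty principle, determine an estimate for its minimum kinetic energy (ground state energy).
567.646 neV

Using the uncertainty principle to estimate ground state energy:

1. The position uncertainty is approximately the confinement size:
   Δx ≈ L = 3.023e-09 m

2. From ΔxΔp ≥ ℏ/2, the minimum momentum uncertainty is:
   Δp ≈ ℏ/(2L) = 1.744e-26 kg·m/s

3. The kinetic energy is approximately:
   KE ≈ (Δp)²/(2m) = (1.744e-26)²/(2 × 1.673e-27 kg)
   KE ≈ 9.095e-26 J = 567.646 neV

This is an order-of-magnitude estimate of the ground state energy.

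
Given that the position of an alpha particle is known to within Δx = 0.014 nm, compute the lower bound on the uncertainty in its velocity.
566.820 m/s

Using the Heisenberg uncertainty principle and Δp = mΔv:
ΔxΔp ≥ ℏ/2
Δx(mΔv) ≥ ℏ/2

The minimum uncertainty in velocity is:
Δv_min = ℏ/(2mΔx)
Δv_min = (1.055e-34 J·s) / (2 × 6.645e-27 kg × 1.400e-11 m)
Δv_min = 5.668e+02 m/s = 566.820 m/s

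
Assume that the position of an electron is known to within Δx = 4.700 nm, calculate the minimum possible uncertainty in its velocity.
12.316 km/s

Using the Heisenberg uncertainty principle and Δp = mΔv:
ΔxΔp ≥ ℏ/2
Δx(mΔv) ≥ ℏ/2

The minimum uncertainty in velocity is:
Δv_min = ℏ/(2mΔx)
Δv_min = (1.055e-34 J·s) / (2 × 9.109e-31 kg × 4.700e-09 m)
Δv_min = 1.232e+04 m/s = 12.316 km/s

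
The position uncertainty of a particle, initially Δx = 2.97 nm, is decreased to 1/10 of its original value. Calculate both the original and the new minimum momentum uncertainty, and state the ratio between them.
Original Δp_min = 1.775 × 10^-26 kg·m/s; new Δp'_min = 1.775 × 10^-25 kg·m/s; ratio Δp'_min/Δp_min = 10.

From the uncertainty principle ΔxΔp ≥ ℏ/2, the minimum momentum uncertainty is Δp_min = ℏ/(2Δx).

Original (Δx = 2.97 nm = 2.970e-09 m):
Δp_min = (1.055e-34 J·s)/(2 × 2.970e-09 m) = 1.775e-26 kg·m/s

When Δx → (1/10)Δx:
Δp'_min = ℏ/(2 × (1/10)Δx) = 10 × ℏ/(2Δx) = 10 × Δp_min
Δp'_min = 10 × 1.775e-26 kg·m/s = 1.775e-25 kg·m/s

Since Δp_min ∝ 1/Δx, when Δx is decreased to 1/10 of its original value, Δp_min increases to 10 times its original value.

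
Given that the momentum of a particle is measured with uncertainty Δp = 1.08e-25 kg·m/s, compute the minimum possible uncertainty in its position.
488.228 pm

Using the Heisenberg uncertainty principle:
ΔxΔp ≥ ℏ/2

The minimum uncertainty in position is:
Δx_min = ℏ/(2Δp)
Δx_min = (1.055e-34 J·s) / (2 × 1.080e-25 kg·m/s)
Δx_min = 4.882e-10 m = 488.228 pm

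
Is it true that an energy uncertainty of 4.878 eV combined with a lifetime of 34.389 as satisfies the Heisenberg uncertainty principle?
No, it violates the uncertainty relation.

Calculate the product ΔEΔt:
ΔE = 4.878 eV = 7.815e-19 J
ΔEΔt = (7.815e-19 J) × (3.439e-17 s)
ΔEΔt = 2.688e-35 J·s

Compare to the minimum allowed value ℏ/2:
ℏ/2 = 5.273e-35 J·s

Since ΔEΔt = 2.688e-35 J·s < 5.273e-35 J·s = ℏ/2,
this violates the uncertainty relation.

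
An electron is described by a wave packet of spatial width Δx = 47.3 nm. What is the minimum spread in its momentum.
1.115 × 10^-27 kg·m/s

For a wave packet, the spatial width Δx and momentum spread Δp are related by the uncertainty principle:
ΔxΔp ≥ ℏ/2

The minimum momentum spread is:
Δp_min = ℏ/(2Δx)
Δp_min = (1.055e-34 J·s) / (2 × 4.730e-08 m)
Δp_min = 1.115e-27 kg·m/s

A wave packet cannot have both a well-defined position and well-defined momentum.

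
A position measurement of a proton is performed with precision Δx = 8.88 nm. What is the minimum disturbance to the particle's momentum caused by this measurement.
5.938 × 10^-27 kg·m/s

The uncertainty principle implies that measuring position disturbs momentum:
ΔxΔp ≥ ℏ/2

When we measure position with precision Δx, we necessarily introduce a momentum uncertainty:
Δp ≥ ℏ/(2Δx)
Δp_min = (1.055e-34 J·s) / (2 × 8.880e-09 m)
Δp_min = 5.938e-27 kg·m/s

The more precisely we measure position, the greater the momentum disturbance.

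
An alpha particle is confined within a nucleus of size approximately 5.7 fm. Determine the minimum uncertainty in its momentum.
9.251 × 10^-21 kg·m/s

Using the Heisenberg uncertainty principle:
ΔxΔp ≥ ℏ/2

With Δx ≈ L = 5.700e-15 m (the confinement size):
Δp_min = ℏ/(2Δx)
Δp_min = (1.055e-34 J·s) / (2 × 5.700e-15 m)
Δp_min = 9.251e-21 kg·m/s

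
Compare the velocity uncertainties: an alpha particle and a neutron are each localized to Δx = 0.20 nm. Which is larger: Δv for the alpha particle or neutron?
The neutron has the larger minimum velocity uncertainty, by a ratio of 4.0.

For both particles, Δp_min = ℏ/(2Δx) = 2.636e-25 kg·m/s (same for both).

The velocity uncertainty is Δv = Δp/m:
- alpha particle: Δv = 2.636e-25 / 6.645e-27 = 3.968e+01 m/s = 39.677 m/s
- neutron: Δv = 2.636e-25 / 1.675e-27 = 1.574e+02 m/s = 157.406 m/s

Ratio: 1.574e+02 / 3.968e+01 = 4.0

The lighter particle has larger velocity uncertainty because Δv ∝ 1/m.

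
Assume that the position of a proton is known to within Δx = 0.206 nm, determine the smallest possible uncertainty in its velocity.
153.032 m/s

Using the Heisenberg uncertainty principle and Δp = mΔv:
ΔxΔp ≥ ℏ/2
Δx(mΔv) ≥ ℏ/2

The minimum uncertainty in velocity is:
Δv_min = ℏ/(2mΔx)
Δv_min = (1.055e-34 J·s) / (2 × 1.673e-27 kg × 2.060e-10 m)
Δv_min = 1.530e+02 m/s = 153.032 m/s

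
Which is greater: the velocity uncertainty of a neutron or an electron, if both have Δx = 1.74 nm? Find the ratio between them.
The electron has the larger minimum velocity uncertainty, by a ratio of 1838.7.

For both particles, Δp_min = ℏ/(2Δx) = 3.030e-26 kg·m/s (same for both).

The velocity uncertainty is Δv = Δp/m:
- neutron: Δv = 3.030e-26 / 1.675e-27 = 1.809e+01 m/s = 18.093 m/s
- electron: Δv = 3.030e-26 / 9.109e-31 = 3.327e+04 m/s = 33.267 km/s

Ratio: 3.327e+04 / 1.809e+01 = 1838.7

The lighter particle has larger velocity uncertainty because Δv ∝ 1/m.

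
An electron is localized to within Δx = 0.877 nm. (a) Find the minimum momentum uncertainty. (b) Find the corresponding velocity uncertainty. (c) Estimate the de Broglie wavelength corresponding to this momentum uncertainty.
(a) Δp_min = 6.012 × 10^-26 kg·m/s
(b) Δv_min = 66.002 km/s
(c) λ_dB = 11.021 nm

Step-by-step:

(a) From the uncertainty principle:
Δp_min = ℏ/(2Δx) = (1.055e-34 J·s)/(2 × 8.770e-10 m) = 6.012e-26 kg·m/s

(b) The velocity uncertainty:
Δv = Δp/m = (6.012e-26 kg·m/s)/(9.109e-31 kg) = 6.600e+04 m/s = 66.002 km/s

(c) The de Broglie wavelength for this momentum:
λ = h/p = (6.626e-34 J·s)/(6.012e-26 kg·m/s) = 1.102e-08 m = 11.021 nm

Note: The de Broglie wavelength is comparable to the localization size, as expected from wave-particle duality.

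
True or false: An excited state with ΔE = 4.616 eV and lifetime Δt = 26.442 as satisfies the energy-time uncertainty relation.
No, it violates the uncertainty relation.

Calculate the product ΔEΔt:
ΔE = 4.616 eV = 7.396e-19 J
ΔEΔt = (7.396e-19 J) × (2.644e-17 s)
ΔEΔt = 1.956e-35 J·s

Compare to the minimum allowed value ℏ/2:
ℏ/2 = 5.273e-35 J·s

Since ΔEΔt = 1.956e-35 J·s < 5.273e-35 J·s = ℏ/2,
this violates the uncertainty relation.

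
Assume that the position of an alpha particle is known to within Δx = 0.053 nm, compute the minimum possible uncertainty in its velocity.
149.726 m/s

Using the Heisenberg uncertainty principle and Δp = mΔv:
ΔxΔp ≥ ℏ/2
Δx(mΔv) ≥ ℏ/2

The minimum uncertainty in velocity is:
Δv_min = ℏ/(2mΔx)
Δv_min = (1.055e-34 J·s) / (2 × 6.645e-27 kg × 5.300e-11 m)
Δv_min = 1.497e+02 m/s = 149.726 m/s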